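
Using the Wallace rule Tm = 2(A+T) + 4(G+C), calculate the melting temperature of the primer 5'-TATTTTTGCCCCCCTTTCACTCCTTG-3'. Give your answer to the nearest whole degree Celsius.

76°C

Base counts: A=2, T=12, G=2, C=10 (length 26).
Tm = 2·(2+12) + 4·(2+10) = 2·14 + 4·12 = 28 + 48 = 76°C.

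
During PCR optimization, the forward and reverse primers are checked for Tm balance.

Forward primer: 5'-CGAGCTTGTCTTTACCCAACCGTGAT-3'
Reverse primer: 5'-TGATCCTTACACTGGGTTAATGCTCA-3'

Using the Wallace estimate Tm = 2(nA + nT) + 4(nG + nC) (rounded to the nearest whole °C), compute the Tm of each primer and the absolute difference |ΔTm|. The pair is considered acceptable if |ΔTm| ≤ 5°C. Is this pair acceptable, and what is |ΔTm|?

|ΔTm| = 4°C; the pair is acceptable.

Forward: A=5 T=8 G=5 C=8 → Tm = 2·13 + 4·13 = 78°C.
Reverse: A=6 T=9 G=5 C=6 → Tm = 2·15 + 4·11 = 74°C.
|ΔTm| = |78 − 74| = 4°C, ≤ 5°C.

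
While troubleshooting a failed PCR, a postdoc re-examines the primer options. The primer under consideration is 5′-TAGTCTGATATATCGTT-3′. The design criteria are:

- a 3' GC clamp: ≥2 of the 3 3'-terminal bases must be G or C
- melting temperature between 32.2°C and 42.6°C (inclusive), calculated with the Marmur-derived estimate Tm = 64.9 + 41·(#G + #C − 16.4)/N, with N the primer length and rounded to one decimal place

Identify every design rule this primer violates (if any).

Base counts: A=4, T=8, G=3, C=2 (length 17).
GC clamp: 3' end GTT has 1 G/C, need ≥2 ✗
Tm: Tm = 64.9 + 41·(5 − 16.4)/17 = 37.4°C ✓

Fails: GC clamp.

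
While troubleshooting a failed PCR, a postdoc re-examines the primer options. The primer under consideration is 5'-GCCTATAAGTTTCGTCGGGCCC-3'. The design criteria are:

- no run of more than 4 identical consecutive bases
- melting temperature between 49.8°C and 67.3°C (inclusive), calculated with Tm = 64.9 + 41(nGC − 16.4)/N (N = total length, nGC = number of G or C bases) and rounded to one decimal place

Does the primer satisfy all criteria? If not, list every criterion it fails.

Meets all criteria.

Base counts: A=3, T=6, G=6, C=7 (length 22).
homopolymer run: longest run = 3 ✓
Tm: Tm = 64.9 + 41·(13 − 16.4)/22 = 58.6°C ✓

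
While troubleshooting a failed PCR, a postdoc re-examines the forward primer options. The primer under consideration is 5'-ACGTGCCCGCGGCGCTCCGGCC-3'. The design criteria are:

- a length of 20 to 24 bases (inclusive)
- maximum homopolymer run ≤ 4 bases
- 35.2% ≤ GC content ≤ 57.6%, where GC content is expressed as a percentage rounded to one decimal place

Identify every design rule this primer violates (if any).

Base counts: A=1, T=2, G=8, C=11 (length 22).
length: length 22 ✓
homopolymer run: longest run = 3 ✓
GC content: GC 19/22 = 86.4%, outside 35.2–57.6% ✗

Fails: GC content.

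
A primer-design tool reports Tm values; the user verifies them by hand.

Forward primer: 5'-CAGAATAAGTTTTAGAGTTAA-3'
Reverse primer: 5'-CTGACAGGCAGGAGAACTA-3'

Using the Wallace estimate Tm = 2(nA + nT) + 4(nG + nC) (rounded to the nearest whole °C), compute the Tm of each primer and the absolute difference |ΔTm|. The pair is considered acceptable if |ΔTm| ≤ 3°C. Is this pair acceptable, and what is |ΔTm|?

|ΔTm| = 6°C; the pair is not acceptable.

Forward: A=9 T=7 G=4 C=1 → Tm = 2·16 + 4·5 = 52°C.
Reverse: A=7 T=2 G=6 C=4 → Tm = 2·9 + 4·10 = 58°C.
|ΔTm| = |52 − 58| = 6°C, > 3°C.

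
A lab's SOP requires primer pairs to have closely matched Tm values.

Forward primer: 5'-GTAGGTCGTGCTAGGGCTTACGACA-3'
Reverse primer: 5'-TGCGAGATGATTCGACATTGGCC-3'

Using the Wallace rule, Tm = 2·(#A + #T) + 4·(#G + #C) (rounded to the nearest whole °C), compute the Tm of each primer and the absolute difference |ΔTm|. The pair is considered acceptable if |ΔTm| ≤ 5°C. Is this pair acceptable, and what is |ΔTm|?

|ΔTm| = 8°C; the pair is not acceptable.

Forward: A=5 T=6 G=9 C=5 → Tm = 2·11 + 4·14 = 78°C.
Reverse: A=5 T=6 G=7 C=5 → Tm = 2·11 + 4·12 = 70°C.
|ΔTm| = |78 − 70| = 8°C, > 5°C.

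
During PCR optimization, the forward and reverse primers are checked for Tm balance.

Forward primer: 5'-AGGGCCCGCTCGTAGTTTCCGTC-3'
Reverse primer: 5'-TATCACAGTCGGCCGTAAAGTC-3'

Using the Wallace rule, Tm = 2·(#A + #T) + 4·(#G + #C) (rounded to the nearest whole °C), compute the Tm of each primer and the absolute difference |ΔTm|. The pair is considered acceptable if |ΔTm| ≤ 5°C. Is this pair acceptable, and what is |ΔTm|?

|ΔTm| = 10°C; the pair is not acceptable.

Forward: A=2 T=6 G=7 C=8 → Tm = 2·8 + 4·15 = 76°C.
Reverse: A=6 T=5 G=5 C=6 → Tm = 2·11 + 4·11 = 66°C.
|ΔTm| = |76 − 66| = 10°C, > 5°C.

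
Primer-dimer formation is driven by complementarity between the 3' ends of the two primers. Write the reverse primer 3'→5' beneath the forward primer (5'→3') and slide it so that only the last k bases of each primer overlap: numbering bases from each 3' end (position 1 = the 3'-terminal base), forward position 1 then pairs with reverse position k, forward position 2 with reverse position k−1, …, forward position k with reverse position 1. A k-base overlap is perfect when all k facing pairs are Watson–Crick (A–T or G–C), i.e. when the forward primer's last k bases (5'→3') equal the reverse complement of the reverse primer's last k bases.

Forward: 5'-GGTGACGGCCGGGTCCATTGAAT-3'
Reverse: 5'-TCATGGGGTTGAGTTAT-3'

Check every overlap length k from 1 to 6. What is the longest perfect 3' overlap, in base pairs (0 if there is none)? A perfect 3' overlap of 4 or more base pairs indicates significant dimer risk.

Longest perfect overlap: 2 complementary base pairs; below the dimer-risk threshold (threshold 4).

Last 6 bases (5'→3') — forward …TTGAAT, reverse …AGTTAT.
Reverse complement of the reverse primer's last 6 bases: ATAACT; its first k bases are the reverse complement of the reverse primer's last k bases, so a perfect k-base overlap needs the forward primer's last k bases to equal them.
Comparing (forward last k vs required): k=1: T vs A ✗; k=2: AT vs AT ✓; k=3: AAT vs ATA ✗; k=4: GAAT vs ATAA ✗; k=5: TGAAT vs ATAAC ✗; k=6: TTGAAT vs ATAACT ✗.
Only k = 2 is perfect, so the longest perfect 3' overlap is 2.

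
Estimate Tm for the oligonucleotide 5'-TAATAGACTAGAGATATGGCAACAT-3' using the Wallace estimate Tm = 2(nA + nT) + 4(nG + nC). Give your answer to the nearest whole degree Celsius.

66°C

Base counts: A=11, T=6, G=5, C=3 (length 25).
Tm = 2·(11+6) + 4·(5+3) = 2·17 + 4·8 = 34 + 32 = 66°C.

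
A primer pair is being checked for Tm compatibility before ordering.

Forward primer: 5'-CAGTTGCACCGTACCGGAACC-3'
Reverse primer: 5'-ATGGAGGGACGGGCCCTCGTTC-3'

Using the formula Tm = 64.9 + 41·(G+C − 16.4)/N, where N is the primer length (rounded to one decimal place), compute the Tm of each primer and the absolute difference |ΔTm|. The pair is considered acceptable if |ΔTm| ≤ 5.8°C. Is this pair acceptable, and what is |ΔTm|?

|ΔTm| = 4.0°C; the pair is acceptable.

Forward: G+C = 13, N = 21 → Tm = 64.9 + 41·(13 − 16.4)/21 = 58.3°C.
Reverse: G+C = 15, N = 22 → Tm = 64.9 + 41·(15 − 16.4)/22 = 62.3°C.
|ΔTm| = |58.3 − 62.3| = 4.0°C, ≤ 5.8°C.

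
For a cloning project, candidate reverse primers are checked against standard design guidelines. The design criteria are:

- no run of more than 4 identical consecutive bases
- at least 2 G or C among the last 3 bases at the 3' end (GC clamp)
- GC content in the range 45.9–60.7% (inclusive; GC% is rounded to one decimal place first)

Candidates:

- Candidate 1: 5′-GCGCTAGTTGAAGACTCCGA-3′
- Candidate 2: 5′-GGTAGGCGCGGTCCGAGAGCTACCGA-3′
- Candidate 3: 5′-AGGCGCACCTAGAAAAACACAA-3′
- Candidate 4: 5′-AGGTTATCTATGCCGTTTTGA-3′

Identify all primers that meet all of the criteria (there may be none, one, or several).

Candidate 1 only.

Candidate 1 (20 nt, A=5 T=4 G=6 C=5): longest run = 2 ✓; 3' end CGA has 2 G/C ✓; GC 11/20 = 55.0% ✓ — passes.
Candidate 2 (26 nt, A=5 T=3 G=11 C=7): longest run = 2 ✓; 3' end CGA has 2 G/C ✓; GC 18/26 = 69.2%, outside 45.9–60.7% ✗ — fails.
Candidate 3 (22 nt, A=11 T=1 G=4 C=6): longest run = 5, exceeds 4 ✗; 3' end CAA has 1 G/C, need ≥2 ✗; GC 10/22 = 45.5%, outside 45.9–60.7% ✗ — fails.
Candidate 4 (21 nt, A=4 T=9 G=5 C=3): longest run = 4 ✓; 3' end TGA has 1 G/C, need ≥2 ✗; GC 8/21 = 38.1%, outside 45.9–60.7% ✗ — fails.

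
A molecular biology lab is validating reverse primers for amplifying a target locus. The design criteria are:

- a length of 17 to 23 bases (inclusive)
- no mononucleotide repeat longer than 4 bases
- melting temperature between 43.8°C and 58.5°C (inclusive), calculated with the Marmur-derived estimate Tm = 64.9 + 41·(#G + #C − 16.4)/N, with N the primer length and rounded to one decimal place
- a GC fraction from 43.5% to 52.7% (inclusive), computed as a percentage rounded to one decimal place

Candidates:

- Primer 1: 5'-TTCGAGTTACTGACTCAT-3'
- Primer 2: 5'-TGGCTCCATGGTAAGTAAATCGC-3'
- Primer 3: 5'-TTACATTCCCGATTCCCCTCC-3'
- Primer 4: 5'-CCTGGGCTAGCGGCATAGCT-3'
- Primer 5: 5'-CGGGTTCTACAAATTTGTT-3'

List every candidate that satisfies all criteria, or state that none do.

Primer 2 and Primer 3.

Primer 1 (18 nt, A=4 T=7 G=3 C=4): length 18 ✓; longest run = 2 ✓; Tm = 64.9 + 41·(7 − 16.4)/18 = 43.5°C, outside 43.8–58.5°C ✗; GC 7/18 = 38.9%, outside 43.5–52.7% ✗ — fails.
Primer 2 (23 nt, A=6 T=6 G=6 C=5): length 23 ✓; longest run = 3 ✓; Tm = 64.9 + 41·(11 − 16.4)/23 = 55.3°C ✓; GC 11/23 = 47.8% ✓ — passes.
Primer 3 (21 nt, A=3 T=7 G=1 C=10): length 21 ✓; longest run = 4 ✓; Tm = 64.9 + 41·(11 − 16.4)/21 = 54.4°C ✓; GC 11/21 = 52.4% ✓ — passes.
Primer 4 (20 nt, A=3 T=4 G=7 C=6): length 20 ✓; longest run = 3 ✓; Tm = 64.9 + 41·(13 − 16.4)/20 = 57.9°C ✓; GC 13/20 = 65.0%, outside 43.5–52.7% ✗ — fails.
Primer 5 (19 nt, A=4 T=8 G=4 C=3): length 19 ✓; longest run = 3 ✓; Tm = 64.9 + 41·(7 − 16.4)/19 = 44.6°C ✓; GC 7/19 = 36.8%, outside 43.5–52.7% ✗ — fails.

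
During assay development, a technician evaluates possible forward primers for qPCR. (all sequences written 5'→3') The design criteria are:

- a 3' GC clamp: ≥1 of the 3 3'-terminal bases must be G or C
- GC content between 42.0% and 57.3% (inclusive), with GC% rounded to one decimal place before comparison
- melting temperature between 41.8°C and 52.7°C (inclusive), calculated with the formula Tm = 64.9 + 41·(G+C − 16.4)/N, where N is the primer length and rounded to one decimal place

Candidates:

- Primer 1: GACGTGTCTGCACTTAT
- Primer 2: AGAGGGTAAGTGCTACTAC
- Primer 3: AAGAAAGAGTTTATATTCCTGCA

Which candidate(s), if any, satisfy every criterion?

Primer 1 (17 nt, A=3 T=6 G=4 C=4): 3' end TAT has 0 G/C, need ≥1 ✗; GC 8/17 = 47.1% ✓; Tm = 64.9 + 41·(8 − 16.4)/17 = 44.6°C ✓ — fails.
Primer 2 (19 nt, A=6 T=4 G=6 C=3): 3' end TAC has 1 G/C ✓; GC 9/19 = 47.4% ✓; Tm = 64.9 + 41·(9 − 16.4)/19 = 48.9°C ✓ — passes.
Primer 3 (23 nt, A=9 T=7 G=4 C=3): 3' end GCA has 2 G/C ✓; GC 7/23 = 30.4%, outside 42.0–57.3% ✗; Tm = 64.9 + 41·(7 − 16.4)/23 = 48.1°C ✓ — fails.

Primer 2 only.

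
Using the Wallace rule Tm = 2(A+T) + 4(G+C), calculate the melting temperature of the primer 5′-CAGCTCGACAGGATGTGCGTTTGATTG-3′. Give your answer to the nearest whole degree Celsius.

82°C

Base counts: A=5, T=8, G=9, C=5 (length 27).
Tm = 2·(5+8) + 4·(9+5) = 2·13 + 4·14 = 26 + 56 = 82°C.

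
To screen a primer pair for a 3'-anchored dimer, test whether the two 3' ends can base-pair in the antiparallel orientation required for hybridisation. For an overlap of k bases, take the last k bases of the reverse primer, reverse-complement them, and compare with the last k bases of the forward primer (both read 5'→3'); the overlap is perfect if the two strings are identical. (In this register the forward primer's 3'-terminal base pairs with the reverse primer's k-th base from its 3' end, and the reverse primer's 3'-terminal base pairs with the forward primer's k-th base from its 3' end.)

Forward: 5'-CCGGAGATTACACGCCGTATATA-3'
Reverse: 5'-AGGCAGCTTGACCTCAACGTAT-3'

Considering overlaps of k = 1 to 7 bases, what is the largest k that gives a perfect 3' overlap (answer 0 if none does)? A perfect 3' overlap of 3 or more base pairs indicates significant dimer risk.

Last 7 bases (5'→3') — forward …GTATATA, reverse …AACGTAT.
Reverse complement of the reverse primer's last 7 bases: ATACGTT; its first k bases are the reverse complement of the reverse primer's last k bases, so a perfect k-base overlap needs the forward primer's last k bases to equal them.
Comparing (forward last k vs required): k=1: A vs A ✓; k=2: TA vs AT ✗; k=3: ATA vs ATA ✓; k=4: TATA vs ATAC ✗; k=5: ATATA vs ATACG ✗; k=6: TATATA vs ATACGT ✗; k=7: GTATATA vs ATACGTT ✗.
Perfect overlaps at k = 1, 3; the largest is 3.

Longest perfect overlap: 3 complementary base pairs; significant dimer risk (threshold 3).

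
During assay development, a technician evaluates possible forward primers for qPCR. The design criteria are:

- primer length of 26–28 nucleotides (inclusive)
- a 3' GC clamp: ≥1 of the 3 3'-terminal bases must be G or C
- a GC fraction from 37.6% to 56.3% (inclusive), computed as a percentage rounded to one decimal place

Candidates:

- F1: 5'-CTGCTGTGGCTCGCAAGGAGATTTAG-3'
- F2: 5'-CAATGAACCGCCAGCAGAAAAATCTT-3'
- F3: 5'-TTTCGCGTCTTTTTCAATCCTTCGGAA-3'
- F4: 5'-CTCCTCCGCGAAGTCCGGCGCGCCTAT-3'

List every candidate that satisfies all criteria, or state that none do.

F1, F2 and F3.

F1 (26 nt, A=5 T=7 G=9 C=5): length 26 ✓; 3' end TAG has 1 G/C ✓; GC 14/26 = 53.8% ✓ — passes.
F2 (26 nt, A=11 T=4 G=4 C=7): length 26 ✓; 3' end CTT has 1 G/C ✓; GC 11/26 = 42.3% ✓ — passes.
F3 (27 nt, A=4 T=12 G=4 C=7): length 27 ✓; 3' end GAA has 1 G/C ✓; GC 11/27 = 40.7% ✓ — passes.
F4 (27 nt, A=3 T=5 G=7 C=12): length 27 ✓; 3' end TAT has 0 G/C, need ≥1 ✗; GC 19/27 = 70.4%, outside 37.6–56.3% ✗ — fails.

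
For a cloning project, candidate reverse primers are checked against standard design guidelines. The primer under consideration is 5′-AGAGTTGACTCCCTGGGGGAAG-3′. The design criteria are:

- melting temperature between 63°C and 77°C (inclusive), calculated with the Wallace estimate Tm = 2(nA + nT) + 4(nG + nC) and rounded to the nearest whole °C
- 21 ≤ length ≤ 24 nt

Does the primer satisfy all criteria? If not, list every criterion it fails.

Base counts: A=5, T=4, G=9, C=4 (length 22).
Tm: Tm = 2·9 + 4·13 = 70°C ✓
length: length 22 ✓

Meets all criteria.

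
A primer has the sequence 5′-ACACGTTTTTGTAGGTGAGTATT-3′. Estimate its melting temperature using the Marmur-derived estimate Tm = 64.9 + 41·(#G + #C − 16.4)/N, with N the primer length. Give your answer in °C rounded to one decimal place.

Base counts: A=5, T=10, G=6, C=2; G+C = 8, N = 23.
Tm = 64.9 + 41·(8 − 16.4)/23 = 64.9 + -344.40/23 = 49.9°C.

49.9°C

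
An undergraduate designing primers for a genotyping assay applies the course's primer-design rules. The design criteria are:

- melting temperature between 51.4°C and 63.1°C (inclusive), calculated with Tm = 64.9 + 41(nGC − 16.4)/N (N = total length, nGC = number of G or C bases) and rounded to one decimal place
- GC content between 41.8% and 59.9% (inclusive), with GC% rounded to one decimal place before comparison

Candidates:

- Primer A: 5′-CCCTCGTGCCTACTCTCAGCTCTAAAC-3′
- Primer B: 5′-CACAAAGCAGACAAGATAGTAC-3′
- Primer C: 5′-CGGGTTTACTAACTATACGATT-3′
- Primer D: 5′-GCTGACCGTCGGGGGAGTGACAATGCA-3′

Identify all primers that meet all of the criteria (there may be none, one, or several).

Primer A only.

Primer A (27 nt, A=5 T=7 G=3 C=12): Tm = 64.9 + 41·(15 − 16.4)/27 = 62.8°C ✓; GC 15/27 = 55.6% ✓ — passes.
Primer B (22 nt, A=11 T=2 G=4 C=5): Tm = 64.9 + 41·(9 − 16.4)/22 = 51.1°C, outside 51.4–63.1°C ✗; GC 9/22 = 40.9%, outside 41.8–59.9% ✗ — fails.
Primer C (22 nt, A=6 T=8 G=4 C=4): Tm = 64.9 + 41·(8 − 16.4)/22 = 49.2°C, outside 51.4–63.1°C ✗; GC 8/22 = 36.4%, outside 41.8–59.9% ✗ — fails.
Primer D (27 nt, A=6 T=4 G=11 C=6): Tm = 64.9 + 41·(17 − 16.4)/27 = 65.8°C, outside 51.4–63.1°C ✗; GC 17/27 = 63.0%, outside 41.8–59.9% ✗ — fails.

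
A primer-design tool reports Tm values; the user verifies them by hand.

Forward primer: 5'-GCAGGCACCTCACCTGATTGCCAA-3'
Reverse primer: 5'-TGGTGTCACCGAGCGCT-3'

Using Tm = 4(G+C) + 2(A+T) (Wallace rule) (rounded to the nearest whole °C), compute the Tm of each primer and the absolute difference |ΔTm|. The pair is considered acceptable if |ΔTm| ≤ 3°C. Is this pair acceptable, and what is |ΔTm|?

|ΔTm| = 20°C; the pair is not acceptable.

Forward: A=6 T=4 G=5 C=9 → Tm = 2·10 + 4·14 = 76°C.
Reverse: A=2 T=4 G=6 C=5 → Tm = 2·6 + 4·11 = 56°C.
|ΔTm| = |76 − 56| = 20°C, > 3°C.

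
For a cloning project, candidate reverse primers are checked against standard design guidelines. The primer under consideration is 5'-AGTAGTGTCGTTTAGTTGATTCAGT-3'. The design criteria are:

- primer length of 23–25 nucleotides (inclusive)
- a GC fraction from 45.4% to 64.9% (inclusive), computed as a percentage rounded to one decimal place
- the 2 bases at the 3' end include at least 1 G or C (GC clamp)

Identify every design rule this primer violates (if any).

Fails: GC content.

Base counts: A=5, T=11, G=7, C=2 (length 25).
length: length 25 ✓
GC content: GC 9/25 = 36.0%, outside 45.4–64.9% ✗
GC clamp: 3' end GT has 1 G/C ✓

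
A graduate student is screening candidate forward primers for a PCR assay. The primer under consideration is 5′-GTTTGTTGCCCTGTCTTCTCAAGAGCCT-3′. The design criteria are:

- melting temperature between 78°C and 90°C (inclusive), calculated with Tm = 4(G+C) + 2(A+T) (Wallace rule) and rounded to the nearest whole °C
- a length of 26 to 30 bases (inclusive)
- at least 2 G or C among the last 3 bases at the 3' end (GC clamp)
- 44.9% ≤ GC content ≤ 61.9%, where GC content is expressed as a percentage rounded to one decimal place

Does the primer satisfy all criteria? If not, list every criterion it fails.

Base counts: A=3, T=11, G=6, C=8 (length 28).
Tm: Tm = 2·14 + 4·14 = 84°C ✓
length: length 28 ✓
GC clamp: 3' end CCT has 2 G/C ✓
GC content: GC 14/28 = 50.0% ✓

Meets all criteria.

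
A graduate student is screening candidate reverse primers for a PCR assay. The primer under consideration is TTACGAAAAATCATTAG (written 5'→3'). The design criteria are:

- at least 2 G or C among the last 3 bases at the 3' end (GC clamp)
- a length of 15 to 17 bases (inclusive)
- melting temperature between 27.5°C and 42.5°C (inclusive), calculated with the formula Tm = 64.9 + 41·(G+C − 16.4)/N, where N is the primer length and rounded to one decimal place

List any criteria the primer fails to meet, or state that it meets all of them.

Fails: GC clamp.

Base counts: A=8, T=5, G=2, C=2 (length 17).
GC clamp: 3' end TAG has 1 G/C, need ≥2 ✗
length: length 17 ✓
Tm: Tm = 64.9 + 41·(4 − 16.4)/17 = 35.0°C ✓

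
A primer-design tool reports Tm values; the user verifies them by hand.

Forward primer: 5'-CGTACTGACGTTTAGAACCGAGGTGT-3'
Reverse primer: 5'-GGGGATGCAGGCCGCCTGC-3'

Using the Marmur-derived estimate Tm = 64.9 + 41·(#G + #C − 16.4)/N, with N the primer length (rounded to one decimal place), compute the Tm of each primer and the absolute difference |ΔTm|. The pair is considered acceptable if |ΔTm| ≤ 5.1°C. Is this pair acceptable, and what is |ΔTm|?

|ΔTm| = 2.4°C; the pair is acceptable.

Forward: G+C = 13, N = 26 → Tm = 64.9 + 41·(13 − 16.4)/26 = 59.5°C.
Reverse: G+C = 15, N = 19 → Tm = 64.9 + 41·(15 − 16.4)/19 = 61.9°C.
|ΔTm| = |59.5 − 61.9| = 2.4°C, ≤ 5.1°C.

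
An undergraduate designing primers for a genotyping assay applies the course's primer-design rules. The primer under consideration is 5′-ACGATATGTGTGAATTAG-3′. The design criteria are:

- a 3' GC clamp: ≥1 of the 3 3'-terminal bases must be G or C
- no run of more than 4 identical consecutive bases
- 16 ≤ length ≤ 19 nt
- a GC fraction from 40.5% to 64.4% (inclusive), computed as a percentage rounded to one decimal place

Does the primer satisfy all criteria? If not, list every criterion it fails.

Base counts: A=6, T=6, G=5, C=1 (length 18).
GC clamp: 3' end TAG has 1 G/C ✓
homopolymer run: longest run = 2 ✓
length: length 18 ✓
GC content: GC 6/18 = 33.3%, outside 40.5–64.4% ✗

Fails: GC content.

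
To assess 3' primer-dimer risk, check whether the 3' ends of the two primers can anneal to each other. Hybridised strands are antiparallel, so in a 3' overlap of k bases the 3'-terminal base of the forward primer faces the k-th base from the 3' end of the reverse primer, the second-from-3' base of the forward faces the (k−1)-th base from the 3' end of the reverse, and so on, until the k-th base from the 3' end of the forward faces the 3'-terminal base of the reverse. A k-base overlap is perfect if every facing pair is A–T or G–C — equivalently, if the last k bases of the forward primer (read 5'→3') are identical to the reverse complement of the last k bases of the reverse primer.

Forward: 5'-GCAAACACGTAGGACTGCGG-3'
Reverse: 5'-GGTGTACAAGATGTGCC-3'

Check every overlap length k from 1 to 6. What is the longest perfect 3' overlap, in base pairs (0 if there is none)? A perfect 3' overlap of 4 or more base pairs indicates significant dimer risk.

Last 6 bases (5'→3') — forward …CTGCGG, reverse …TGTGCC.
Reverse complement of the reverse primer's last 6 bases: GGCACA; its first k bases are the reverse complement of the reverse primer's last k bases, so a perfect k-base overlap needs the forward primer's last k bases to equal them.
Comparing (forward last k vs required): k=1: G vs G ✓; k=2: GG vs GG ✓; k=3: CGG vs GGC ✗; k=4: GCGG vs GGCA ✗; k=5: TGCGG vs GGCAC ✗; k=6: CTGCGG vs GGCACA ✗.
Perfect overlaps at k = 1, 2; the largest is 2.

Longest perfect overlap: 2 complementary base pairs; below the dimer-risk threshold (threshold 4).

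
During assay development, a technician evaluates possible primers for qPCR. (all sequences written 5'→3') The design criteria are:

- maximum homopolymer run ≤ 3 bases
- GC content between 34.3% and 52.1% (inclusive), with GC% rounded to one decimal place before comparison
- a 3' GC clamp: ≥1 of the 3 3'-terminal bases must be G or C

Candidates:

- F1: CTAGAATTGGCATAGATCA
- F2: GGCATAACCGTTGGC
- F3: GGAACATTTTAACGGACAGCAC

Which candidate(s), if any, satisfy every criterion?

F1 (19 nt, A=7 T=5 G=4 C=3): longest run = 2 ✓; GC 7/19 = 36.8% ✓; 3' end TCA has 1 G/C ✓ — passes.
F2 (15 nt, A=3 T=3 G=5 C=4): longest run = 2 ✓; GC 9/15 = 60.0%, outside 34.3–52.1% ✗; 3' end GGC has 3 G/C ✓ — fails.
F3 (22 nt, A=8 T=4 G=5 C=5): longest run = 4, exceeds 3 ✗; GC 10/22 = 45.5% ✓; 3' end CAC has 2 G/C ✓ — fails.

F1 only.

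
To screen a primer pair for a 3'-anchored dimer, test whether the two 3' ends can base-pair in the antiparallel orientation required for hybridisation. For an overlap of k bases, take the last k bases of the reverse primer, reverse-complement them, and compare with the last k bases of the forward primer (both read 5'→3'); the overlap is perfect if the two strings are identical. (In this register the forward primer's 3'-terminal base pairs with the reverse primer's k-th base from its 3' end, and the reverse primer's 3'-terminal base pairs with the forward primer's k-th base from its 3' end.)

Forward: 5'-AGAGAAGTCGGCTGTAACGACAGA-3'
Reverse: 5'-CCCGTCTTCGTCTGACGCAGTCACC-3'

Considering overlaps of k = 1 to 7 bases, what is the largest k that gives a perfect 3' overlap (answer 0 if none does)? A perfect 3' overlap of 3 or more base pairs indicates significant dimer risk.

Longest perfect overlap: 0 complementary base pairs; below the dimer-risk threshold (threshold 3).

Last 7 bases (5'→3') — forward …CGACAGA, reverse …AGTCACC.
Reverse complement of the reverse primer's last 7 bases: GGTGACT; its first k bases are the reverse complement of the reverse primer's last k bases, so a perfect k-base overlap needs the forward primer's last k bases to equal them.
Comparing (forward last k vs required): k=1: A vs G ✗; k=2: GA vs GG ✗; k=3: AGA vs GGT ✗; k=4: CAGA vs GGTG ✗; k=5: ACAGA vs GGTGA ✗; k=6: GACAGA vs GGTGAC ✗; k=7: CGACAGA vs GGTGACT ✗.
No overlap length from 1 to 7 is perfect, so the longest perfect 3' overlap is 0.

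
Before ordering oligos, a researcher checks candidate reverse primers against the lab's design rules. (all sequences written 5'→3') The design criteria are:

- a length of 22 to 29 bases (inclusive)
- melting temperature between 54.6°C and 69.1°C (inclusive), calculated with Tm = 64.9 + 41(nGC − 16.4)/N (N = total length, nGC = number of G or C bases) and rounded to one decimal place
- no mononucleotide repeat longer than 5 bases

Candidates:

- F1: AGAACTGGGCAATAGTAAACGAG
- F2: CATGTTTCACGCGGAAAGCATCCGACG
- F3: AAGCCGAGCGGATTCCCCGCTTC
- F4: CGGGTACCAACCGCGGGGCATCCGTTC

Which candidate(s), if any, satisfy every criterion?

F2, F3 and F4.

F1 (23 nt, A=10 T=3 G=7 C=3): length 23 ✓; Tm = 64.9 + 41·(10 − 16.4)/23 = 53.5°C, outside 54.6–69.1°C ✗; longest run = 3 ✓ — fails.
F2 (27 nt, A=7 T=5 G=7 C=8): length 27 ✓; Tm = 64.9 + 41·(15 − 16.4)/27 = 62.8°C ✓; longest run = 3 ✓ — passes.
F3 (23 nt, A=4 T=4 G=6 C=9): length 23 ✓; Tm = 64.9 + 41·(15 − 16.4)/23 = 62.4°C ✓; longest run = 4 ✓ — passes.
F4 (27 nt, A=4 T=4 G=9 C=10): length 27 ✓; Tm = 64.9 + 41·(19 − 16.4)/27 = 68.8°C ✓; longest run = 4 ✓ — passes.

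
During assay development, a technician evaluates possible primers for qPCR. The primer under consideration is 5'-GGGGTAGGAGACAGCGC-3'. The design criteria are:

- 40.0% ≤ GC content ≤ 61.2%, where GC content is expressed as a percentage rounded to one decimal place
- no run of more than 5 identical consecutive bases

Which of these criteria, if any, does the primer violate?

Base counts: A=4, T=1, G=9, C=3 (length 17).
GC content: GC 12/17 = 70.6%, outside 40.0–61.2% ✗
homopolymer run: longest run = 4 ✓

Fails: GC content.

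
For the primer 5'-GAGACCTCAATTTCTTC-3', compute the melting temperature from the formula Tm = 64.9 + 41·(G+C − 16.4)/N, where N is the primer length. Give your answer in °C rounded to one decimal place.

42.2°C

Base counts: A=4, T=6, G=2, C=5; G+C = 7, N = 17.
Tm = 64.9 + 41·(7 − 16.4)/17 = 64.9 + -385.40/17 = 42.2°C.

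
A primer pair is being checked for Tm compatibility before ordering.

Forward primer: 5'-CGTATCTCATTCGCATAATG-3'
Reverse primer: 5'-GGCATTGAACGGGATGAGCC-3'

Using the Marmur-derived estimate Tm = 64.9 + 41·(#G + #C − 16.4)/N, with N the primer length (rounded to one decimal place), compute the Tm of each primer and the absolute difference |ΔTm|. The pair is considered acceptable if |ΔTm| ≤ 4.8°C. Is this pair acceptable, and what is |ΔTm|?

|ΔTm| = 8.2°C; the pair is not acceptable.

Forward: G+C = 8, N = 20 → Tm = 64.9 + 41·(8 − 16.4)/20 = 47.7°C.
Reverse: G+C = 12, N = 20 → Tm = 64.9 + 41·(12 − 16.4)/20 = 55.9°C.
|ΔTm| = |47.7 − 55.9| = 8.2°C, > 4.8°C.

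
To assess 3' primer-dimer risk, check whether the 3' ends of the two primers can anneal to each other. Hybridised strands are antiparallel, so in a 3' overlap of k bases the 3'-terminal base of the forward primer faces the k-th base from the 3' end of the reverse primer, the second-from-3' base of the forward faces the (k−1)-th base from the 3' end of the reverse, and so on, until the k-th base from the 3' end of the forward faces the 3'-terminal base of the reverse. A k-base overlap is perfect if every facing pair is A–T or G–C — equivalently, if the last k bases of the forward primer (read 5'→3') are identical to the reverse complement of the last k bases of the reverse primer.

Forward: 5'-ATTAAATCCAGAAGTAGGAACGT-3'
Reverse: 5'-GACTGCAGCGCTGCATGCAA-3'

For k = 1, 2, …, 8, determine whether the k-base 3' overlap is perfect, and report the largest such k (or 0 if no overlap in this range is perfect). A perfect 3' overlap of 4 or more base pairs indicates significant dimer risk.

Last 8 bases (5'→3') — forward …AGGAACGT, reverse …GCATGCAA.
Reverse complement of the reverse primer's last 8 bases: TTGCATGC; its first k bases are the reverse complement of the reverse primer's last k bases, so a perfect k-base overlap needs the forward primer's last k bases to equal them.
Comparing (forward last k vs required): k=1: T vs T ✓; k=2: GT vs TT ✗; k=3: CGT vs TTG ✗; k=4: ACGT vs TTGC ✗; k=5: AACGT vs TTGCA ✗; k=6: GAACGT vs TTGCAT ✗; k=7: GGAACGT vs TTGCATG ✗; k=8: AGGAACGT vs TTGCATGC ✗.
Only k = 1 is perfect, so the longest perfect 3' overlap is 1.

Longest perfect overlap: 1 complementary base pair; below the dimer-risk threshold (threshold 4).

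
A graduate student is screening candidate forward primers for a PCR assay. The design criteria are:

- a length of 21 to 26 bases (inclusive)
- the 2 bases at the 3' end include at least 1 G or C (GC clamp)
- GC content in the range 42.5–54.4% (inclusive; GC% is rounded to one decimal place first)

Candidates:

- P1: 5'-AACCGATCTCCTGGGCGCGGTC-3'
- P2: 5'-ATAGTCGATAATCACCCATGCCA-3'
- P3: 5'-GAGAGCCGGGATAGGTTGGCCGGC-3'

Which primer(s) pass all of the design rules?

P2 only.

P1 (22 nt, A=3 T=4 G=7 C=8): length 22 ✓; 3' end TC has 1 G/C ✓; GC 15/22 = 68.2%, outside 42.5–54.4% ✗ — fails.
P2 (23 nt, A=8 T=5 G=3 C=7): length 23 ✓; 3' end CA has 1 G/C ✓; GC 10/23 = 43.5% ✓ — passes.
P3 (24 nt, A=4 T=3 G=12 C=5): length 24 ✓; 3' end GC has 2 G/C ✓; GC 17/24 = 70.8%, outside 42.5–54.4% ✗ — fails.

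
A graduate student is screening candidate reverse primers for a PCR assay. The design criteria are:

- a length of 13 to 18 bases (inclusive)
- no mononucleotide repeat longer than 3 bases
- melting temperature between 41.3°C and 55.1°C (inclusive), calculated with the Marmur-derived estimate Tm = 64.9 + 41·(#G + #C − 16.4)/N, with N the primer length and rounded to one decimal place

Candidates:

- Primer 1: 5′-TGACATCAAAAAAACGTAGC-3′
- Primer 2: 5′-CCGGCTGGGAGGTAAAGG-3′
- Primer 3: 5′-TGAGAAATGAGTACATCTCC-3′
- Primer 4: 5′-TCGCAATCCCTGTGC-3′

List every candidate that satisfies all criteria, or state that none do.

Primer 2 and Primer 4.

Primer 1 (20 nt, A=10 T=3 G=3 C=4): length 20, outside 13–18 ✗; longest run = 7, exceeds 3 ✗; Tm = 64.9 + 41·(7 − 16.4)/20 = 45.6°C ✓ — fails.
Primer 2 (18 nt, A=4 T=2 G=9 C=3): length 18 ✓; longest run = 3 ✓; Tm = 64.9 + 41·(12 − 16.4)/18 = 54.9°C ✓ — passes.
Primer 3 (20 nt, A=7 T=5 G=4 C=4): length 20, outside 13–18 ✗; longest run = 3 ✓; Tm = 64.9 + 41·(8 − 16.4)/20 = 47.7°C ✓ — fails.
Primer 4 (15 nt, A=2 T=4 G=3 C=6): length 15 ✓; longest run = 3 ✓; Tm = 64.9 + 41·(9 − 16.4)/15 = 44.7°C ✓ — passes.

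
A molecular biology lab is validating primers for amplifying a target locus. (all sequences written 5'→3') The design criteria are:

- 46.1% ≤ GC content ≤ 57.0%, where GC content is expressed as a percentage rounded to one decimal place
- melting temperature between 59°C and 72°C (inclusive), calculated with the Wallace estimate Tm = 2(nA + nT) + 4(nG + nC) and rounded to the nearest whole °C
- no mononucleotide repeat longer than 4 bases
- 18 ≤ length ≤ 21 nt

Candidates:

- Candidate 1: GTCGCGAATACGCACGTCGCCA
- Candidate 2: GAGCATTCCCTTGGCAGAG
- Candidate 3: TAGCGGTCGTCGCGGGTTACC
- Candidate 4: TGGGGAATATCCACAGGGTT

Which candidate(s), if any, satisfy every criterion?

Candidate 1 (22 nt, A=5 T=3 G=6 C=8): GC 14/22 = 63.6%, outside 46.1–57.0% ✗; Tm = 2·8 + 4·14 = 72°C ✓; longest run = 2 ✓; length 22, outside 18–21 ✗ — fails.
Candidate 2 (19 nt, A=4 T=4 G=6 C=5): GC 11/19 = 57.9%, outside 46.1–57.0% ✗; Tm = 2·8 + 4·11 = 60°C ✓; longest run = 3 ✓; length 19 ✓ — fails.
Candidate 3 (21 nt, A=2 T=5 G=8 C=6): GC 14/21 = 66.7%, outside 46.1–57.0% ✗; Tm = 2·7 + 4·14 = 70°C ✓; longest run = 3 ✓; length 21 ✓ — fails.
Candidate 4 (20 nt, A=5 T=5 G=7 C=3): GC 10/20 = 50.0% ✓; Tm = 2·10 + 4·10 = 60°C ✓; longest run = 4 ✓; length 20 ✓ — passes.

Candidate 4 only.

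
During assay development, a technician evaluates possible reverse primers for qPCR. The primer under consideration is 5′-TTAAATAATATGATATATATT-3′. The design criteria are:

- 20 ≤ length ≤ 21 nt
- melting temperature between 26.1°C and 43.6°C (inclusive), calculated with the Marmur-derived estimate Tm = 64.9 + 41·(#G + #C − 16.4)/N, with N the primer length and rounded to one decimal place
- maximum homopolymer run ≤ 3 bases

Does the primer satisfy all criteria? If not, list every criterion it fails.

Base counts: A=10, T=10, G=1, C=0 (length 21).
length: length 21 ✓
Tm: Tm = 64.9 + 41·(1 − 16.4)/21 = 34.8°C ✓
homopolymer run: longest run = 3 ✓

Meets all criteria.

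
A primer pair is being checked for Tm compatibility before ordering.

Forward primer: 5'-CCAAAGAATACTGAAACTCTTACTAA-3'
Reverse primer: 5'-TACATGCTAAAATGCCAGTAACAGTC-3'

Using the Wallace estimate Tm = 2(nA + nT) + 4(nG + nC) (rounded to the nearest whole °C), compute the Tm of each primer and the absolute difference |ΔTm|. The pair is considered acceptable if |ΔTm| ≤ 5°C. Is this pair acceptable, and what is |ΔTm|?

Forward: A=12 T=6 G=2 C=6 → Tm = 2·18 + 4·8 = 68°C.
Reverse: A=10 T=6 G=4 C=6 → Tm = 2·16 + 4·10 = 72°C.
|ΔTm| = |68 − 72| = 4°C, ≤ 5°C.

|ΔTm| = 4°C; the pair is acceptable.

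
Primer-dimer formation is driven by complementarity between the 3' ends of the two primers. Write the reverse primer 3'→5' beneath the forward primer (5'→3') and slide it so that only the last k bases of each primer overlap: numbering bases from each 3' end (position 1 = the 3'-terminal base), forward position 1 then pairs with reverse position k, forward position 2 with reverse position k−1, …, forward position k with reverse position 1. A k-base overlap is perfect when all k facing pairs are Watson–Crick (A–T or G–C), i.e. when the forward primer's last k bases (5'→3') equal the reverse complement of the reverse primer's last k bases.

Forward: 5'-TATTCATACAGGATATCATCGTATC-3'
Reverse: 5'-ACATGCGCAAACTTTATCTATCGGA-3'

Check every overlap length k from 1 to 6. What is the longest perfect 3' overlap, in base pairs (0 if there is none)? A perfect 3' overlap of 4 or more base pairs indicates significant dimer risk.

Longest perfect overlap: 2 complementary base pairs; below the dimer-risk threshold (threshold 4).

Last 6 bases (5'→3') — forward …CGTATC, reverse …ATCGGA.
Reverse complement of the reverse primer's last 6 bases: TCCGAT; its first k bases are the reverse complement of the reverse primer's last k bases, so a perfect k-base overlap needs the forward primer's last k bases to equal them.
Comparing (forward last k vs required): k=1: C vs T ✗; k=2: TC vs TC ✓; k=3: ATC vs TCC ✗; k=4: TATC vs TCCG ✗; k=5: GTATC vs TCCGA ✗; k=6: CGTATC vs TCCGAT ✗.
Only k = 2 is perfect, so the longest perfect 3' overlap is 2.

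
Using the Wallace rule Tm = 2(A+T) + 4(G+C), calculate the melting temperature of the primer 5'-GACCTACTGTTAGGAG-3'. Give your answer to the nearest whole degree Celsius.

48°C

Base counts: A=4, T=4, G=5, C=3 (length 16).
Tm = 2·(4+4) + 4·(5+3) = 2·8 + 4·8 = 16 + 32 = 48°C.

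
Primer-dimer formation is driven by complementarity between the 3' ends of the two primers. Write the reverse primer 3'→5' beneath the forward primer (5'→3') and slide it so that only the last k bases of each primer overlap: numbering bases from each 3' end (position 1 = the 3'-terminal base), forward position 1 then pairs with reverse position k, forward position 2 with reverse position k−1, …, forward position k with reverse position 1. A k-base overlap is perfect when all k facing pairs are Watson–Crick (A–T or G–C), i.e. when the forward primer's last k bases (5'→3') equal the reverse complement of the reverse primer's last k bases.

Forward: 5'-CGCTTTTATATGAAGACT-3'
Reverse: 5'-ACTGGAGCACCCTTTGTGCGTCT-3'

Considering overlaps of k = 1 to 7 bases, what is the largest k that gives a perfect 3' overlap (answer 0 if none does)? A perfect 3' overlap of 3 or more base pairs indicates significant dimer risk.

Longest perfect overlap: 0 complementary base pairs; below the dimer-risk threshold (threshold 3).

Last 7 bases (5'→3') — forward …GAAGACT, reverse …TGCGTCT.
Reverse complement of the reverse primer's last 7 bases: AGACGCA; its first k bases are the reverse complement of the reverse primer's last k bases, so a perfect k-base overlap needs the forward primer's last k bases to equal them.
Comparing (forward last k vs required): k=1: T vs A ✗; k=2: CT vs AG ✗; k=3: ACT vs AGA ✗; k=4: GACT vs AGAC ✗; k=5: AGACT vs AGACG ✗; k=6: AAGACT vs AGACGC ✗; k=7: GAAGACT vs AGACGCA ✗.
No overlap length from 1 to 7 is perfect, so the longest perfect 3' overlap is 0.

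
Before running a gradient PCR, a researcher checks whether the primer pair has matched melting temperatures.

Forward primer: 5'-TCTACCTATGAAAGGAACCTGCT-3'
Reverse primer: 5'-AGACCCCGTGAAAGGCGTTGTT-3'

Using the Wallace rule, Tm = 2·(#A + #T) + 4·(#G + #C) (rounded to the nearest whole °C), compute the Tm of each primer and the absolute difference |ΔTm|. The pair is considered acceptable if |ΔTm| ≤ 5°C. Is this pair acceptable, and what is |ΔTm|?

|ΔTm| = 2°C; the pair is acceptable.

Forward: A=7 T=6 G=4 C=6 → Tm = 2·13 + 4·10 = 66°C.
Reverse: A=5 T=5 G=7 C=5 → Tm = 2·10 + 4·12 = 68°C.
|ΔTm| = |66 − 68| = 2°C, ≤ 5°C.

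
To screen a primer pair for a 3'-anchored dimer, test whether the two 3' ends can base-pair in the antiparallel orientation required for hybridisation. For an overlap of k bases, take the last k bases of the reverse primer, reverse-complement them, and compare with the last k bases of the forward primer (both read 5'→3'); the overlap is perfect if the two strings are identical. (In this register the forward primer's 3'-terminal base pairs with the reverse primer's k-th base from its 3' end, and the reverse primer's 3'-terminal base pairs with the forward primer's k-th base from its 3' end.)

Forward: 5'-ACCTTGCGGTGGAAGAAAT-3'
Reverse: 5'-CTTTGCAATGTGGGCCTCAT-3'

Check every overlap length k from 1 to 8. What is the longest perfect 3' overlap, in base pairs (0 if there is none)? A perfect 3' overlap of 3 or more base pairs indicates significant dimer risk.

Last 8 bases (5'→3') — forward …GAAGAAAT, reverse …GGCCTCAT.
Reverse complement of the reverse primer's last 8 bases: ATGAGGCC; its first k bases are the reverse complement of the reverse primer's last k bases, so a perfect k-base overlap needs the forward primer's last k bases to equal them.
Comparing (forward last k vs required): k=1: T vs A ✗; k=2: AT vs AT ✓; k=3: AAT vs ATG ✗; k=4: AAAT vs ATGA ✗; k=5: GAAAT vs ATGAG ✗; k=6: AGAAAT vs ATGAGG ✗; k=7: AAGAAAT vs ATGAGGC ✗; k=8: GAAGAAAT vs ATGAGGCC ✗.
Only k = 2 is perfect, so the longest perfect 3' overlap is 2.

Longest perfect overlap: 2 complementary base pairs; below the dimer-risk threshold (threshold 3).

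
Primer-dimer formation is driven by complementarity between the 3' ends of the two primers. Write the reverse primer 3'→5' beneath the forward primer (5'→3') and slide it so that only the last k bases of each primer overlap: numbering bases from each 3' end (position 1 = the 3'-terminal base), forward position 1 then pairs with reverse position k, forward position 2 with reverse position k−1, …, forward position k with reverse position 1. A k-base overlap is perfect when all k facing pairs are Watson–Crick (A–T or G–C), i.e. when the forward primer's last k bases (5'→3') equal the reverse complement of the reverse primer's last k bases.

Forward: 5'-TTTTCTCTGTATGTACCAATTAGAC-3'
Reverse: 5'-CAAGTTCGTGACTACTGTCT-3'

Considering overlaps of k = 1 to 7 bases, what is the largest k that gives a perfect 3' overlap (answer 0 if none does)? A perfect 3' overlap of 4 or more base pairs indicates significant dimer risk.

Longest perfect overlap: 4 complementary base pairs; significant dimer risk (threshold 4).

Last 7 bases (5'→3') — forward …ATTAGAC, reverse …ACTGTCT.
Reverse complement of the reverse primer's last 7 bases: AGACAGT; its first k bases are the reverse complement of the reverse primer's last k bases, so a perfect k-base overlap needs the forward primer's last k bases to equal them.
Comparing (forward last k vs required): k=1: C vs A ✗; k=2: AC vs AG ✗; k=3: GAC vs AGA ✗; k=4: AGAC vs AGAC ✓; k=5: TAGAC vs AGACA ✗; k=6: TTAGAC vs AGACAG ✗; k=7: ATTAGAC vs AGACAGT ✗.
Only k = 4 is perfect, so the longest perfect 3' overlap is 4.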